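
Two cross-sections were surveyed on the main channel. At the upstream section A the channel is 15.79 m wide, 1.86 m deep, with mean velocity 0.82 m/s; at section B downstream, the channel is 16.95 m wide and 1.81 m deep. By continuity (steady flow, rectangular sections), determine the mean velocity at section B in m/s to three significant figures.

Q = A₁V₁ = (15.79×1.86) × 0.82 = 24.08 m³/s
A₂ = 16.95 × 1.81 = 30.68 m²
V₂ = Q/A₂ = 24.08/30.68 = 0.7850 m/s

0.785 m/s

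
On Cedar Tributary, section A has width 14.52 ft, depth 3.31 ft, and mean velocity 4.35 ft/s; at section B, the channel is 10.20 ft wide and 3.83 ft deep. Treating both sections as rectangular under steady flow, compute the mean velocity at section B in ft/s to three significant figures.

5.35 ft/s

Q = A₁V₁ = (14.52×3.31) × 4.35 = 209.1 ft³/s
A₂ = 10.20 × 3.83 = 39.07 ft²
V₂ = Q/A₂ = 209.1/39.07 = 5.352 ft/s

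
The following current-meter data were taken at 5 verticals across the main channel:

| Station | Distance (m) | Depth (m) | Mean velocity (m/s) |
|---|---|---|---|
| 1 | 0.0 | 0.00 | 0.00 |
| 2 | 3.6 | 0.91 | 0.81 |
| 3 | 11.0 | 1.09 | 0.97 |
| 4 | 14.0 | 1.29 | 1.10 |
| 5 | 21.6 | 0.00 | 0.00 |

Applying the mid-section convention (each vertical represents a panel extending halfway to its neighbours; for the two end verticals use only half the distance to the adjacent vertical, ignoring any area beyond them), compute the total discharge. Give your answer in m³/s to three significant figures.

w_2 = (11.0 − 0.0)/2 = 5.5 m; q_2 = 0.81 × 0.91 × 5.5 = 4.054 m³/s
w_3 = (14.0 − 3.6)/2 = 5.2 m; q_3 = 0.97 × 1.09 × 5.2 = 5.498 m³/s
w_4 = (21.6 − 11.0)/2 = 5.3 m; q_4 = 1.10 × 1.29 × 5.3 = 7.521 m³/s
Stations 1, 5 contribute zero (depth or velocity is 0).
Q = Σ qᵢ = 17.07 m³/s

17.1 m³/s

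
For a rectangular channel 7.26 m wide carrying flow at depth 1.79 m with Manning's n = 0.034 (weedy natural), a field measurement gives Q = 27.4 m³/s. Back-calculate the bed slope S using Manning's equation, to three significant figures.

A = b·y = 7.26 × 1.79 = 13.00 m²
P = b + 2y = 7.26 + 2×1.79 = 10.84 m
R = A/P = 13.00/10.84 = 1.199 m
S = (Q·n / (1·A·R^(2/3)))² = (27.4×0.034 / (1×13.00×1.129))² = 0.004035

0.00404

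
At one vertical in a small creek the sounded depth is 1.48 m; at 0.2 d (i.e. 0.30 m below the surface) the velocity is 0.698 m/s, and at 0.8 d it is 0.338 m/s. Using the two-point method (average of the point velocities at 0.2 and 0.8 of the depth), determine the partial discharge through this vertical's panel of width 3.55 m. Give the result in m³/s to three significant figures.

v̄ = (0.698 + 0.338) / 2 = 0.5180 m/s
q = v̄ × d × w = 0.5180 × 1.48 × 3.55 = 2.722 m³/s

2.72 m³/s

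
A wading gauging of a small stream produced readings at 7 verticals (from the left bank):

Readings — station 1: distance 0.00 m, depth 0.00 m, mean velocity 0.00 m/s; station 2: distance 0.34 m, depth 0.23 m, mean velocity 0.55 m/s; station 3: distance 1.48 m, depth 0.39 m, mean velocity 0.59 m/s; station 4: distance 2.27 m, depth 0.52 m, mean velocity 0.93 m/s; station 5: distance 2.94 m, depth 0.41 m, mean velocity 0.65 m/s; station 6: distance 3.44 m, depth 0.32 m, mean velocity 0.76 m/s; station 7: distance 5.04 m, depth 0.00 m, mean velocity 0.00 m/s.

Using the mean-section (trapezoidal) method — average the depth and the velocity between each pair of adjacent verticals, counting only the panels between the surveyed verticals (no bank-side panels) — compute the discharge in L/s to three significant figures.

Panel 1-2: Δb = 0.34 m, d̄ = (0.00+0.23)/2 = 0.115, v̄ = (0.00+0.55)/2 = 0.275 → q = 0.34×0.115×0.275 = 0.01075 m³/s
Panel 2-3: Δb = 1.14 m, d̄ = (0.23+0.39)/2 = 0.31, v̄ = (0.55+0.59)/2 = 0.57 → q = 1.14×0.31×0.57 = 0.2014 m³/s
Panel 3-4: Δb = 0.79 m, d̄ = (0.39+0.52)/2 = 0.455, v̄ = (0.59+0.93)/2 = 0.76 → q = 0.79×0.455×0.76 = 0.2732 m³/s
Panel 4-5: Δb = 0.67 m, d̄ = (0.52+0.41)/2 = 0.465, v̄ = (0.93+0.65)/2 = 0.79 → q = 0.67×0.465×0.79 = 0.2461 m³/s
Panel 5-6: Δb = 0.5 m, d̄ = (0.41+0.32)/2 = 0.365, v̄ = (0.65+0.76)/2 = 0.705 → q = 0.5×0.365×0.705 = 0.1287 m³/s
Panel 6-7: Δb = 1.6 m, d̄ = (0.32+0.00)/2 = 0.16, v̄ = (0.76+0.00)/2 = 0.38 → q = 1.6×0.16×0.38 = 0.09728 m³/s
Q = Σ q = 0.9574 m³/s
= 0.9574 × 1000 = 957.4 L/s

957 L/s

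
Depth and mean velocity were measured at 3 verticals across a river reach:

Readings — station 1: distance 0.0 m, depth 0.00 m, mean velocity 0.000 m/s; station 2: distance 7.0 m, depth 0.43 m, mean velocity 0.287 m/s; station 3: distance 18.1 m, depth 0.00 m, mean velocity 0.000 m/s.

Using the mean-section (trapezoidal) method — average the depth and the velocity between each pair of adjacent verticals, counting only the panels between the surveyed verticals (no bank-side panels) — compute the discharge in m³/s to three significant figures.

0.558 m³/s

Panel 1-2: Δb = 7 m, d̄ = (0.00+0.43)/2 = 0.215, v̄ = (0.000+0.287)/2 = 0.1435 → q = 7×0.215×0.1435 = 0.2160 m³/s
Panel 2-3: Δb = 11.1 m, d̄ = (0.43+0.00)/2 = 0.215, v̄ = (0.287+0.000)/2 = 0.1435 → q = 11.1×0.215×0.1435 = 0.3425 m³/s
Q = Σ q = 0.5584 m³/s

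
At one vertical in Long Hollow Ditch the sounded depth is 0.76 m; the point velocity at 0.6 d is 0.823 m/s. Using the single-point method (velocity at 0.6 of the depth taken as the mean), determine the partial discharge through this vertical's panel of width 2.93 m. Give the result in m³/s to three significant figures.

1.83 m³/s

v̄ = v₀.₆ = 0.823 m/s
q = v̄ × d × w = 0.8230 × 0.76 × 2.93 = 1.833 m³/s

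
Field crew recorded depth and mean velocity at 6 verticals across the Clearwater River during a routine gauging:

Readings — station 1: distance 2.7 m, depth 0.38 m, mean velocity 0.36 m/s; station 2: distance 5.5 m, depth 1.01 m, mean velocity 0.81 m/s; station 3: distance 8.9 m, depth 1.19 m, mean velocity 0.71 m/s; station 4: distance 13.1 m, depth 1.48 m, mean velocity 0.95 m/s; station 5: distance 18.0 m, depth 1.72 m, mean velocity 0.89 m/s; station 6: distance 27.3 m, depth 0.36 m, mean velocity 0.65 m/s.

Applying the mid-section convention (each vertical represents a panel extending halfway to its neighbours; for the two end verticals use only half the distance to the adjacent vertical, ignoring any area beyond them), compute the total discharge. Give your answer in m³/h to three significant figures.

87500 m³/h

w_1 = (5.5 − 2.7)/2 = 1.4 m; q_1 = 0.36 × 0.38 × 1.4 = 0.1915 m³/s
w_2 = (8.9 − 2.7)/2 = 3.1 m; q_2 = 0.81 × 1.01 × 3.1 = 2.536 m³/s
w_3 = (13.1 − 5.5)/2 = 3.8 m; q_3 = 0.71 × 1.19 × 3.8 = 3.211 m³/s
w_4 = (18.0 − 8.9)/2 = 4.55 m; q_4 = 0.95 × 1.48 × 4.55 = 6.397 m³/s
w_5 = (27.3 − 13.1)/2 = 7.1 m; q_5 = 0.89 × 1.72 × 7.1 = 10.87 m³/s
w_6 = (27.3 − 18.0)/2 = 4.65 m; q_6 = 0.65 × 0.36 × 4.65 = 1.088 m³/s
Q = Σ qᵢ = 24.29 m³/s
= 24.29 × 3600 = 87450 m³/h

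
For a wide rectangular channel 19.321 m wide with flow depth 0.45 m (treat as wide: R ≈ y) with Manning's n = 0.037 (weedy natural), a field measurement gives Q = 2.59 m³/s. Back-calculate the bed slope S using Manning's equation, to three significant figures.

A = b·y = 19.321 × 0.45 = 8.694 m²
Wide channel: R ≈ y = 0.45 m
S = (Q·n / (1·A·R^(2/3)))² = (2.59×0.037 / (1×8.694×0.5872))² = 0.0003523

0.000352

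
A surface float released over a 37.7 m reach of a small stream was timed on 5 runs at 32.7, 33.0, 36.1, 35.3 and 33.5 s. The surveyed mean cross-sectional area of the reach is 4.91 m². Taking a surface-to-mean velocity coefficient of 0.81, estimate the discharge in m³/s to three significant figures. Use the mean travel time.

t̄ = (32.7 + 33.0 + 36.1 + 35.3 + 33.5) / 5 = 34.12 s
v_surface = L / t̄ = 37.7 / 34.12 = 1.105 m/s
v_mean = 0.81 × 1.105 = 0.8950 m/s
Q = A × v_mean = 4.91 × 0.8950 = 4.394 m³/s

4.39 m³/s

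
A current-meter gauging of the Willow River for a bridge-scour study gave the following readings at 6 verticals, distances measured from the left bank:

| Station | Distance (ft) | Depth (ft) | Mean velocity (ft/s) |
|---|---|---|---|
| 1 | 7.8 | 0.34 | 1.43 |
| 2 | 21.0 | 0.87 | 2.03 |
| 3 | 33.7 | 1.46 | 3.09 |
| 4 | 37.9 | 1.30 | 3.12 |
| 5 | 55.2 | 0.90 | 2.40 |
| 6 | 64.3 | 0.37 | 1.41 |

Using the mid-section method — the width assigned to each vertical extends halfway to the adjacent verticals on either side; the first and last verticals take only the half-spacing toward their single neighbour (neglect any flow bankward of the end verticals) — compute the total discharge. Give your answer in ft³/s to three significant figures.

139 ft³/s

w_1 = (21.0 − 7.8)/2 = 6.6 ft; q_1 = 1.43 × 0.34 × 6.6 = 3.209 ft³/s
w_2 = (33.7 − 7.8)/2 = 12.95 ft; q_2 = 2.03 × 0.87 × 12.95 = 22.87 ft³/s
w_3 = (37.9 − 21.0)/2 = 8.45 ft; q_3 = 3.09 × 1.46 × 8.45 = 38.12 ft³/s
w_4 = (55.2 − 33.7)/2 = 10.75 ft; q_4 = 3.12 × 1.30 × 10.75 = 43.60 ft³/s
w_5 = (64.3 − 37.9)/2 = 13.2 ft; q_5 = 2.40 × 0.90 × 13.2 = 28.51 ft³/s
w_6 = (64.3 − 55.2)/2 = 4.55 ft; q_6 = 1.41 × 0.37 × 4.55 = 2.374 ft³/s
Q = Σ qᵢ = 138.7 ft³/s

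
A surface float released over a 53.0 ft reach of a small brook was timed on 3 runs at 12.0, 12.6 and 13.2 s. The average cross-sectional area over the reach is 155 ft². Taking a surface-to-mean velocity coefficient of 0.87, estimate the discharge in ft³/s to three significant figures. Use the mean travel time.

567 ft³/s

t̄ = (12.0 + 12.6 + 13.2) / 3 = 12.6 s
v_surface = L / t̄ = 53.0 / 12.6 = 4.206 ft/s
v_mean = 0.87 × 4.206 = 3.660 ft/s
Q = A × v_mean = 155 × 3.660 = 567.2 ft³/s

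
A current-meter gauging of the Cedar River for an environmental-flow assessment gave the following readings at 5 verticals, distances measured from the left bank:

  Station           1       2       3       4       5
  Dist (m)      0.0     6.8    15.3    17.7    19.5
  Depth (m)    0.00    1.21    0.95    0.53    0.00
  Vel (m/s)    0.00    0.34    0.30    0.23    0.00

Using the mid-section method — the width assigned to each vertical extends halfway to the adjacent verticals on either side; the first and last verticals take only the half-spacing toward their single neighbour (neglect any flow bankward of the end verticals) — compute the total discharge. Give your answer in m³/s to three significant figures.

4.96 m³/s

w_2 = (15.3 − 0.0)/2 = 7.65 m; q_2 = 0.34 × 1.21 × 7.65 = 3.147 m³/s
w_3 = (17.7 − 6.8)/2 = 5.45 m; q_3 = 0.30 × 0.95 × 5.45 = 1.553 m³/s
w_4 = (19.5 − 15.3)/2 = 2.1 m; q_4 = 0.23 × 0.53 × 2.1 = 0.2560 m³/s
Stations 1, 5 contribute zero (depth or velocity is 0).
Q = Σ qᵢ = 4.956 m³/s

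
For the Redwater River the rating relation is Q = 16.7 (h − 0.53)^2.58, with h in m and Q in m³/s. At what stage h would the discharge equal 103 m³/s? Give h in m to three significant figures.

2.55 m

h − h₀ = (Q/C)^(1/b) = (103/16.7)^(1/2.58) = 2.024 m
h = 0.53 + 2.024 = 2.554 m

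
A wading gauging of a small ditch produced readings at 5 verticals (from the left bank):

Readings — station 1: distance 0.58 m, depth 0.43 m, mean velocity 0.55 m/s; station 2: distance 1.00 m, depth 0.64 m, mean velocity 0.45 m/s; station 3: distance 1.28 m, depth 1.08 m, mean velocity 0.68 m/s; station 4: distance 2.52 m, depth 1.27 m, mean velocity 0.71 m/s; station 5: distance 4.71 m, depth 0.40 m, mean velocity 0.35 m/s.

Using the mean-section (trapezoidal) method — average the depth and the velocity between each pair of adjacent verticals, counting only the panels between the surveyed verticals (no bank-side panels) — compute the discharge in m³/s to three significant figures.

Panel 1-2: Δb = 0.42 m, d̄ = (0.43+0.64)/2 = 0.535, v̄ = (0.55+0.45)/2 = 0.5 → q = 0.42×0.535×0.5 = 0.1124 m³/s
Panel 2-3: Δb = 0.28 m, d̄ = (0.64+1.08)/2 = 0.86, v̄ = (0.45+0.68)/2 = 0.565 → q = 0.28×0.86×0.565 = 0.1361 m³/s
Panel 3-4: Δb = 1.24 m, d̄ = (1.08+1.27)/2 = 1.175, v̄ = (0.68+0.71)/2 = 0.695 → q = 1.24×1.175×0.695 = 1.013 m³/s
Panel 4-5: Δb = 2.19 m, d̄ = (1.27+0.40)/2 = 0.835, v̄ = (0.71+0.35)/2 = 0.53 → q = 2.19×0.835×0.53 = 0.9692 m³/s
Q = Σ q = 2.230 m³/s

2.23 m³/s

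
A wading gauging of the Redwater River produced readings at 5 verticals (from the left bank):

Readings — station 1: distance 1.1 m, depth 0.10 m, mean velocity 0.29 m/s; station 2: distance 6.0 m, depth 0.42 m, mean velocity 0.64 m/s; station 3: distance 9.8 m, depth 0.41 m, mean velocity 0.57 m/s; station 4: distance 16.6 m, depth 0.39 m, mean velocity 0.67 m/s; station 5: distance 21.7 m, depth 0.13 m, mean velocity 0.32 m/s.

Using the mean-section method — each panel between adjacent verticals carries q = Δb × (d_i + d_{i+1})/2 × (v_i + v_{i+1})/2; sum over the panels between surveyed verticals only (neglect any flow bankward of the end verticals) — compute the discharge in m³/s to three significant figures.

3.89 m³/s

Panel 1-2: Δb = 4.9 m, d̄ = (0.10+0.42)/2 = 0.26, v̄ = (0.29+0.64)/2 = 0.465 → q = 4.9×0.26×0.465 = 0.5924 m³/s
Panel 2-3: Δb = 3.8 m, d̄ = (0.42+0.41)/2 = 0.415, v̄ = (0.64+0.57)/2 = 0.605 → q = 3.8×0.415×0.605 = 0.9541 m³/s
Panel 3-4: Δb = 6.8 m, d̄ = (0.41+0.39)/2 = 0.4, v̄ = (0.57+0.67)/2 = 0.62 → q = 6.8×0.4×0.62 = 1.686 m³/s
Panel 4-5: Δb = 5.1 m, d̄ = (0.39+0.13)/2 = 0.26, v̄ = (0.67+0.32)/2 = 0.495 → q = 5.1×0.26×0.495 = 0.6564 m³/s
Q = Σ q = 3.889 m³/s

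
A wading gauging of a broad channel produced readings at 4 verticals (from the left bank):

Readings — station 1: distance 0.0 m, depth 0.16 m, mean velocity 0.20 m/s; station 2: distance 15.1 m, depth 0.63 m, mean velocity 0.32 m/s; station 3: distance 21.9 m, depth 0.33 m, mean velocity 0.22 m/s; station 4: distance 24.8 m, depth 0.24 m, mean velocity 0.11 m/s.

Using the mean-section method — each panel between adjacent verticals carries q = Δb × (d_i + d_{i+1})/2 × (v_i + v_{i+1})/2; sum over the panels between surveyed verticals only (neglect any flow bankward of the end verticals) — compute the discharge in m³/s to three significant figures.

2.57 m³/s

Panel 1-2: Δb = 15.1 m, d̄ = (0.16+0.63)/2 = 0.395, v̄ = (0.20+0.32)/2 = 0.26 → q = 15.1×0.395×0.26 = 1.551 m³/s
Panel 2-3: Δb = 6.8 m, d̄ = (0.63+0.33)/2 = 0.48, v̄ = (0.32+0.22)/2 = 0.27 → q = 6.8×0.48×0.27 = 0.8813 m³/s
Panel 3-4: Δb = 2.9 m, d̄ = (0.33+0.24)/2 = 0.285, v̄ = (0.22+0.11)/2 = 0.165 → q = 2.9×0.285×0.165 = 0.1364 m³/s
Q = Σ q = 2.568 m³/s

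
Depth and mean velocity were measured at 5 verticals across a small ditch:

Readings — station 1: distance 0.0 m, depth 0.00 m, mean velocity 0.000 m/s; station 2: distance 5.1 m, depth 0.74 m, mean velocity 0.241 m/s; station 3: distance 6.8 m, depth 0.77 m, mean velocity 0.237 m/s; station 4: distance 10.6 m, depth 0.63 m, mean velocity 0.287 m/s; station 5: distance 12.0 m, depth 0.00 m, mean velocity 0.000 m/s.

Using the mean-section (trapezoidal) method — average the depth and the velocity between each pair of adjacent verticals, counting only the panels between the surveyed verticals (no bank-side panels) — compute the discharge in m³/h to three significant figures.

Panel 1-2: Δb = 5.1 m, d̄ = (0.00+0.74)/2 = 0.37, v̄ = (0.000+0.241)/2 = 0.1205 → q = 5.1×0.37×0.1205 = 0.2274 m³/s
Panel 2-3: Δb = 1.7 m, d̄ = (0.74+0.77)/2 = 0.755, v̄ = (0.241+0.237)/2 = 0.239 → q = 1.7×0.755×0.239 = 0.3068 m³/s
Panel 3-4: Δb = 3.8 m, d̄ = (0.77+0.63)/2 = 0.7, v̄ = (0.237+0.287)/2 = 0.262 → q = 3.8×0.7×0.262 = 0.6969 m³/s
Panel 4-5: Δb = 1.4 m, d̄ = (0.63+0.00)/2 = 0.315, v̄ = (0.287+0.000)/2 = 0.1435 → q = 1.4×0.315×0.1435 = 0.06328 m³/s
Q = Σ q = 1.294 m³/s
= 1.294 × 3600 = 4660 m³/h

4660 m³/h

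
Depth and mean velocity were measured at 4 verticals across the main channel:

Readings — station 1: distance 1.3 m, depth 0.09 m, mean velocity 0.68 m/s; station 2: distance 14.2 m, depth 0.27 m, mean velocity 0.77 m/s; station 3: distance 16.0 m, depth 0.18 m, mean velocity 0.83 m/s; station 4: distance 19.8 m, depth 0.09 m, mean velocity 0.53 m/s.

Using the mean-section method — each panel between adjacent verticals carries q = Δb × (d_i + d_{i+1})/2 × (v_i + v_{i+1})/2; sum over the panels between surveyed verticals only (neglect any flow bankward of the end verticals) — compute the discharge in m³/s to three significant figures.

Panel 1-2: Δb = 12.9 m, d̄ = (0.09+0.27)/2 = 0.18, v̄ = (0.68+0.77)/2 = 0.725 → q = 12.9×0.18×0.725 = 1.683 m³/s
Panel 2-3: Δb = 1.8 m, d̄ = (0.27+0.18)/2 = 0.225, v̄ = (0.77+0.83)/2 = 0.8 → q = 1.8×0.225×0.8 = 0.3240 m³/s
Panel 3-4: Δb = 3.8 m, d̄ = (0.18+0.09)/2 = 0.135, v̄ = (0.83+0.53)/2 = 0.68 → q = 3.8×0.135×0.68 = 0.3488 m³/s
Q = Σ q = 2.356 m³/s

2.36 m³/s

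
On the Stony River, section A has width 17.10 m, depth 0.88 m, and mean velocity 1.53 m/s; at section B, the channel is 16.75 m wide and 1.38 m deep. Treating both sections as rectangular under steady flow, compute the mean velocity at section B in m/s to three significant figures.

0.996 m/s

Q = A₁V₁ = (17.10×0.88) × 1.53 = 23.02 m³/s
A₂ = 16.75 × 1.38 = 23.12 m²
V₂ = Q/A₂ = 23.02/23.12 = 0.9960 m/s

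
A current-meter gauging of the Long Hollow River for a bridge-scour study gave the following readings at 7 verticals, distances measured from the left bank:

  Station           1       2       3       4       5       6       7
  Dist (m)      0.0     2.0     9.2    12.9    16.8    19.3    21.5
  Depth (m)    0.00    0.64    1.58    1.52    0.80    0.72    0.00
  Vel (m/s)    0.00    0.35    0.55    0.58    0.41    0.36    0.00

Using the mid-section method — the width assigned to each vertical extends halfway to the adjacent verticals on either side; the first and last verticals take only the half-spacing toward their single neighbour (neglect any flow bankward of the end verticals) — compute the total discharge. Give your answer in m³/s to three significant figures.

10.8 m³/s

w_2 = (9.2 − 0.0)/2 = 4.6 m; q_2 = 0.35 × 0.64 × 4.6 = 1.030 m³/s
w_3 = (12.9 − 2.0)/2 = 5.45 m; q_3 = 0.55 × 1.58 × 5.45 = 4.736 m³/s
w_4 = (16.8 − 9.2)/2 = 3.8 m; q_4 = 0.58 × 1.52 × 3.8 = 3.350 m³/s
w_5 = (19.3 − 12.9)/2 = 3.2 m; q_5 = 0.41 × 0.80 × 3.2 = 1.050 m³/s
w_6 = (21.5 − 16.8)/2 = 2.35 m; q_6 = 0.36 × 0.72 × 2.35 = 0.6091 m³/s
Stations 1, 7 contribute zero (depth or velocity is 0).
Q = Σ qᵢ = 10.78 m³/s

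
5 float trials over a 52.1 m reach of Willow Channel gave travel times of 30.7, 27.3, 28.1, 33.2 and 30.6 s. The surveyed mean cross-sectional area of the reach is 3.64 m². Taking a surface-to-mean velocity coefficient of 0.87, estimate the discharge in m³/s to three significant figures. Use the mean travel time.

t̄ = (30.7 + 27.3 + 28.1 + 33.2 + 30.6) / 5 = 29.98 s
v_surface = L / t̄ = 52.1 / 29.98 = 1.738 m/s
v_mean = 0.87 × 1.738 = 1.512 m/s
Q = A × v_mean = 3.64 × 1.512 = 5.503 m³/s

5.50 m³/s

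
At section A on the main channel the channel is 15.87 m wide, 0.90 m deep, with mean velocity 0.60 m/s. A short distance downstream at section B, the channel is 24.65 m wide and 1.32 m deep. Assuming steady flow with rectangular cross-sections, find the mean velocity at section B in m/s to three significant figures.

0.263 m/s

Q = A₁V₁ = (15.87×0.90) × 0.60 = 8.570 m³/s
A₂ = 24.65 × 1.32 = 32.54 m²
V₂ = Q/A₂ = 8.570/32.54 = 0.2634 m/s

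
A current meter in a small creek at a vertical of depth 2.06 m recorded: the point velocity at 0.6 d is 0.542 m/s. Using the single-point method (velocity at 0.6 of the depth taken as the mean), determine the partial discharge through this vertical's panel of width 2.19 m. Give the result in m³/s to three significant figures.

2.45 m³/s

v̄ = v₀.₆ = 0.542 m/s
q = v̄ × d × w = 0.5420 × 2.06 × 2.19 = 2.445 m³/s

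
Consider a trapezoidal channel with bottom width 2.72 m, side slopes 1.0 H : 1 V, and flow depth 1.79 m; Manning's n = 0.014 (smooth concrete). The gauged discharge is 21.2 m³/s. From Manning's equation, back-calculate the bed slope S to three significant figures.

A = (b + z·y)·y = (2.72 + 1.0×1.79)×1.79 = 8.073 m²
P = b + 2y√(1+z²) = 2.72 + 2×1.79×√(1+1.0²) = 7.783 m
R = A/P = 8.073/7.783 = 1.037 m
S = (Q·n / (1·A·R^(2/3)))² = (21.2×0.014 / (1×8.073×1.025))² = 0.001287

0.00129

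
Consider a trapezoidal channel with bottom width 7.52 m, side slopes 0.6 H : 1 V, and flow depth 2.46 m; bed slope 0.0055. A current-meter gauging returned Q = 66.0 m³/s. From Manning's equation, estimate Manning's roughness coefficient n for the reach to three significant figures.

0.0350

A = (b + z·y)·y = (7.52 + 0.6×2.46)×2.46 = 22.13 m²
P = b + 2y√(1+z²) = 7.52 + 2×2.46×√(1+0.6²) = 13.26 m
R = A/P = 22.13/13.26 = 1.669 m
n = (1/Q)·A·R^(2/3)·S^(1/2) = (1/66.0) × 22.13 × 1.407 × 0.07416 = 0.03499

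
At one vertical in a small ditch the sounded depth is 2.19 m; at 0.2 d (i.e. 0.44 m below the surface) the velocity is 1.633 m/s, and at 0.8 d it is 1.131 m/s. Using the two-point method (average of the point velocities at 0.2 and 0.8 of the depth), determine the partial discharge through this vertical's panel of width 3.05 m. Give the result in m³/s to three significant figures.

v̄ = (1.633 + 1.131) / 2 = 1.382 m/s
q = v̄ × d × w = 1.382 × 2.19 × 3.05 = 9.231 m³/s

9.23 m³/s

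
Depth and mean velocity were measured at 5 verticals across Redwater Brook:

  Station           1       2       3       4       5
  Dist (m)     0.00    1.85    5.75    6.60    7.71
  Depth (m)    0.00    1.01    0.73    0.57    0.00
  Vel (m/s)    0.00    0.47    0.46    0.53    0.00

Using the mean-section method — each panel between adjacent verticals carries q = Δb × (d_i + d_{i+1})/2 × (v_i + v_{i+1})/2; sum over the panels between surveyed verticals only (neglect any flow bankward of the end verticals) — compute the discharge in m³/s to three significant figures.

2.15 m³/s

Panel 1-2: Δb = 1.85 m, d̄ = (0.00+1.01)/2 = 0.505, v̄ = (0.00+0.47)/2 = 0.235 → q = 1.85×0.505×0.235 = 0.2195 m³/s
Panel 2-3: Δb = 3.9 m, d̄ = (1.01+0.73)/2 = 0.87, v̄ = (0.47+0.46)/2 = 0.465 → q = 3.9×0.87×0.465 = 1.578 m³/s
Panel 3-4: Δb = 0.85 m, d̄ = (0.73+0.57)/2 = 0.65, v̄ = (0.46+0.53)/2 = 0.495 → q = 0.85×0.65×0.495 = 0.2735 m³/s
Panel 4-5: Δb = 1.11 m, d̄ = (0.57+0.00)/2 = 0.285, v̄ = (0.53+0.00)/2 = 0.265 → q = 1.11×0.285×0.265 = 0.08383 m³/s
Q = Σ q = 2.155 m³/s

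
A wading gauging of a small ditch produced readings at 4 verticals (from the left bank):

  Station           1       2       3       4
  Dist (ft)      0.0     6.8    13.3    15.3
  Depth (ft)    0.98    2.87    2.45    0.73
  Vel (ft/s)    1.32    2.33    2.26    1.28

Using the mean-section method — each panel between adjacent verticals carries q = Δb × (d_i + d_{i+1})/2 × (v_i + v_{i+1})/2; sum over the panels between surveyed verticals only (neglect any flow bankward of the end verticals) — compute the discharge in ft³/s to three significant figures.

Panel 1-2: Δb = 6.8 ft, d̄ = (0.98+2.87)/2 = 1.925, v̄ = (1.32+2.33)/2 = 1.825 → q = 6.8×1.925×1.825 = 23.89 ft³/s
Panel 2-3: Δb = 6.5 ft, d̄ = (2.87+2.45)/2 = 2.66, v̄ = (2.33+2.26)/2 = 2.295 → q = 6.5×2.66×2.295 = 39.68 ft³/s
Panel 3-4: Δb = 2 ft, d̄ = (2.45+0.73)/2 = 1.59, v̄ = (2.26+1.28)/2 = 1.77 → q = 2×1.59×1.77 = 5.629 ft³/s
Q = Σ q = 69.20 ft³/s

69.2 ft³/s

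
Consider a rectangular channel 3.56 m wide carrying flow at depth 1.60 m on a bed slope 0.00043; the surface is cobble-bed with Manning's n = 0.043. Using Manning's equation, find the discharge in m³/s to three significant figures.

2.45 m³/s

A = b·y = 3.56 × 1.60 = 5.696 m²
P = b + 2y = 3.56 + 2×1.60 = 6.760 m
R = A/P = 5.696/6.760 = 0.8426 m
Q = (1/n)·A·R^(2/3)·S^(1/2) = (1/0.043) × 5.696 × 0.8426^(2/3) × 0.00043^(1/2) = 2.450 m³/s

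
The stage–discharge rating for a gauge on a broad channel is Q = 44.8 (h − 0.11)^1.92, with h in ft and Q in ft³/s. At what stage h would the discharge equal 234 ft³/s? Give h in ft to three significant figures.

2.48 ft

h − h₀ = (Q/C)^(1/b) = (234/44.8)^(1/1.92) = 2.366 ft
h = 0.11 + 2.366 = 2.476 ft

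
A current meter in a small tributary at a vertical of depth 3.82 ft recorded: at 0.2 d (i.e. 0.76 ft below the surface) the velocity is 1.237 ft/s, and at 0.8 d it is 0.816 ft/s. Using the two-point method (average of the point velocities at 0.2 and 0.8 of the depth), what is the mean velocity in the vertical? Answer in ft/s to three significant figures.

v̄ = (1.237 + 0.816) / 2 = 1.027 ft/s

1.03 ft/s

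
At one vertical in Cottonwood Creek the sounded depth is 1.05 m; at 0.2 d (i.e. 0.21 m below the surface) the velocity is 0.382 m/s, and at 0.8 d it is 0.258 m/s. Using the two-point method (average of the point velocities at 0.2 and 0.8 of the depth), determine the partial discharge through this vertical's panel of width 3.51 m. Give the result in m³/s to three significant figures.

v̄ = (0.382 + 0.258) / 2 = 0.3200 m/s
q = v̄ × d × w = 0.3200 × 1.05 × 3.51 = 1.179 m³/s

1.18 m³/s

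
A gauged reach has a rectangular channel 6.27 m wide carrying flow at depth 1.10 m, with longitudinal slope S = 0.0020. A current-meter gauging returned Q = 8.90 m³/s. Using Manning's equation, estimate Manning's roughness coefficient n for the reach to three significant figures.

0.0302

A = b·y = 6.27 × 1.10 = 6.897 m²
P = b + 2y = 6.27 + 2×1.10 = 8.470 m
R = A/P = 6.897/8.470 = 0.8143 m
n = (1/Q)·A·R^(2/3)·S^(1/2) = (1/8.90) × 6.897 × 0.8720 × 0.04472 = 0.03022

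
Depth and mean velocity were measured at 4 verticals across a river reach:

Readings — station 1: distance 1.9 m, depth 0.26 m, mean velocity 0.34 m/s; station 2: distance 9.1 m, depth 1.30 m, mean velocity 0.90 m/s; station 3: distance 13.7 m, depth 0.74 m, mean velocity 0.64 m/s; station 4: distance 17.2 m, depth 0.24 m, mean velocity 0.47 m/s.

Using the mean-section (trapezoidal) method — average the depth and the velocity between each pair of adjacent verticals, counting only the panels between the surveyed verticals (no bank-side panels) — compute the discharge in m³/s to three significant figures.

8.05 m³/s

Panel 1-2: Δb = 7.2 m, d̄ = (0.26+1.30)/2 = 0.78, v̄ = (0.34+0.90)/2 = 0.62 → q = 7.2×0.78×0.62 = 3.482 m³/s
Panel 2-3: Δb = 4.6 m, d̄ = (1.30+0.74)/2 = 1.02, v̄ = (0.90+0.64)/2 = 0.77 → q = 4.6×1.02×0.77 = 3.613 m³/s
Panel 3-4: Δb = 3.5 m, d̄ = (0.74+0.24)/2 = 0.49, v̄ = (0.64+0.47)/2 = 0.555 → q = 3.5×0.49×0.555 = 0.9518 m³/s
Q = Σ q = 8.047 m³/s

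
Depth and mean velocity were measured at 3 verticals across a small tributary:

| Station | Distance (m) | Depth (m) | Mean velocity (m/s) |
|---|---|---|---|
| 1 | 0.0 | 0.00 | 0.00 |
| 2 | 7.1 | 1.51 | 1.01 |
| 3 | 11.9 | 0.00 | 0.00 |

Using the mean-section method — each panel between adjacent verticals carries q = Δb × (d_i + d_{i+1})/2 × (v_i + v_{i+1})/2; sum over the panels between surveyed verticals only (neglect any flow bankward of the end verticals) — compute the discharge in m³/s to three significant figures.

4.54 m³/s

Panel 1-2: Δb = 7.1 m, d̄ = (0.00+1.51)/2 = 0.755, v̄ = (0.00+1.01)/2 = 0.505 → q = 7.1×0.755×0.505 = 2.707 m³/s
Panel 2-3: Δb = 4.8 m, d̄ = (1.51+0.00)/2 = 0.755, v̄ = (1.01+0.00)/2 = 0.505 → q = 4.8×0.755×0.505 = 1.830 m³/s
Q = Σ q = 4.537 m³/s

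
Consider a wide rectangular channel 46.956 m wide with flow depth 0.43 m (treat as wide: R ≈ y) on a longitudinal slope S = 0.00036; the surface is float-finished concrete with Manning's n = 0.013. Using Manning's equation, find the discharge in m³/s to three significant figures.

16.8 m³/s

A = b·y = 46.956 × 0.43 = 20.19 m²
Wide channel: R ≈ y = 0.43 m
Q = (1/n)·A·R^(2/3)·S^(1/2) = (1/0.013) × 20.19 × 0.4300^(2/3) × 0.00036^(1/2) = 16.79 m³/s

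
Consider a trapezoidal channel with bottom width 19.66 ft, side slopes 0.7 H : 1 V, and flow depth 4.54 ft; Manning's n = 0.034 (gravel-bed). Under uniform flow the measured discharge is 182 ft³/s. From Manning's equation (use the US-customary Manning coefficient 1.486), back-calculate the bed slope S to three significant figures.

A = (b + z·y)·y = (19.66 + 0.7×4.54)×4.54 = 103.7 ft²
P = b + 2y√(1+z²) = 19.66 + 2×4.54×√(1+0.7²) = 30.74 ft
R = A/P = 103.7/30.74 = 3.373 ft
S = (Q·n / (1.486·A·R^(2/3)))² = (182×0.034 / (1.486×103.7×2.249))² = 0.0003189

0.000319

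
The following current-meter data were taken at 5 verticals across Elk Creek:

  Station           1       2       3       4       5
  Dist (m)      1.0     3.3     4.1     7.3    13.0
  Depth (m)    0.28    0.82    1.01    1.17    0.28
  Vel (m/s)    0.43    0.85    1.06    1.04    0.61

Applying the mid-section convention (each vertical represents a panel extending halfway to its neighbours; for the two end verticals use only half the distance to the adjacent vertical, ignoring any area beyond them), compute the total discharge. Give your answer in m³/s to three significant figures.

w_1 = (3.3 − 1.0)/2 = 1.15 m; q_1 = 0.43 × 0.28 × 1.15 = 0.1385 m³/s
w_2 = (4.1 − 1.0)/2 = 1.55 m; q_2 = 0.85 × 0.82 × 1.55 = 1.080 m³/s
w_3 = (7.3 − 3.3)/2 = 2 m; q_3 = 1.06 × 1.01 × 2 = 2.141 m³/s
w_4 = (13.0 − 4.1)/2 = 4.45 m; q_4 = 1.04 × 1.17 × 4.45 = 5.415 m³/s
w_5 = (13.0 − 7.3)/2 = 2.85 m; q_5 = 0.61 × 0.28 × 2.85 = 0.4868 m³/s
Q = Σ qᵢ = 9.262 m³/s

9.26 m³/s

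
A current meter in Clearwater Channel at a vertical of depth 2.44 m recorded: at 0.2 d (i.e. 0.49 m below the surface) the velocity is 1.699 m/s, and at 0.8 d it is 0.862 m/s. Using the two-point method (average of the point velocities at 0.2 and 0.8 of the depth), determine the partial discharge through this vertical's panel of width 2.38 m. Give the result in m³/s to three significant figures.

v̄ = (1.699 + 0.862) / 2 = 1.281 m/s
q = v̄ × d × w = 1.281 × 2.44 × 2.38 = 7.436 m³/s

7.44 m³/s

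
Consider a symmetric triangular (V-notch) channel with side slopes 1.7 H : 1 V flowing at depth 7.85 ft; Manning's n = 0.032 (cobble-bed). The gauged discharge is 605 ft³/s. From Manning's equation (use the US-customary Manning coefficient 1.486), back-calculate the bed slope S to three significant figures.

A = z·y² = 1.7×7.85² = 104.8 ft²
P = 2y√(1+z²) = 2×7.85×√(1+1.7²) = 30.97 ft
R = A/P = 104.8/30.97 = 3.383 ft
S = (Q·n / (1.486·A·R^(2/3)))² = (605×0.032 / (1.486×104.8×2.254))² = 0.003045

0.00305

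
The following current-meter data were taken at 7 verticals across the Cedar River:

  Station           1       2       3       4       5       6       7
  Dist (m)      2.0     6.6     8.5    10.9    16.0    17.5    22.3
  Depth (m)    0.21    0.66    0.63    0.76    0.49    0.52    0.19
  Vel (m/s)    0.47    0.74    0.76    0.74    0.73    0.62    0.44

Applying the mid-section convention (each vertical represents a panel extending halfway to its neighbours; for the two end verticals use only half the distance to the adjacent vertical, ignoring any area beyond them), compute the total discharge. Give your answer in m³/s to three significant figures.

w_1 = (6.6 − 2.0)/2 = 2.3 m; q_1 = 0.47 × 0.21 × 2.3 = 0.2270 m³/s
w_2 = (8.5 − 2.0)/2 = 3.25 m; q_2 = 0.74 × 0.66 × 3.25 = 1.587 m³/s
w_3 = (10.9 − 6.6)/2 = 2.15 m; q_3 = 0.76 × 0.63 × 2.15 = 1.029 m³/s
w_4 = (16.0 − 8.5)/2 = 3.75 m; q_4 = 0.74 × 0.76 × 3.75 = 2.109 m³/s
w_5 = (17.5 − 10.9)/2 = 3.3 m; q_5 = 0.73 × 0.49 × 3.3 = 1.180 m³/s
w_6 = (22.3 − 16.0)/2 = 3.15 m; q_6 = 0.62 × 0.52 × 3.15 = 1.016 m³/s
w_7 = (22.3 − 17.5)/2 = 2.4 m; q_7 = 0.44 × 0.19 × 2.4 = 0.2006 m³/s
Q = Σ qᵢ = 7.349 m³/s

7.35 m³/s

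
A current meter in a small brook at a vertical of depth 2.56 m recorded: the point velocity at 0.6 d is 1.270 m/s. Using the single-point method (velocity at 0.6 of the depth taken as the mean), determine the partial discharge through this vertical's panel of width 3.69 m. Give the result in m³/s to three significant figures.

12.0 m³/s

v̄ = v₀.₆ = 1.270 m/s
q = v̄ × d × w = 1.270 × 2.56 × 3.69 = 12.00 m³/s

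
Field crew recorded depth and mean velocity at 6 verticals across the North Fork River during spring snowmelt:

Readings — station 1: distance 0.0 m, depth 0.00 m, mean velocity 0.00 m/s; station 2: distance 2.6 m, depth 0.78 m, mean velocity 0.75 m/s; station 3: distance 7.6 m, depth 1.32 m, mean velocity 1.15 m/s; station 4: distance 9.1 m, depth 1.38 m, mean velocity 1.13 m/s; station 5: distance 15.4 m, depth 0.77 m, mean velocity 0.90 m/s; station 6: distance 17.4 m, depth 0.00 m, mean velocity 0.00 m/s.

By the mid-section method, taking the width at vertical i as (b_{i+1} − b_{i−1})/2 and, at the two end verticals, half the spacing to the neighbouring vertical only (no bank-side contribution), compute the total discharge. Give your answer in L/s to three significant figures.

w_2 = (7.6 − 0.0)/2 = 3.8 m; q_2 = 0.75 × 0.78 × 3.8 = 2.223 m³/s
w_3 = (9.1 − 2.6)/2 = 3.25 m; q_3 = 1.15 × 1.32 × 3.25 = 4.934 m³/s
w_4 = (15.4 − 7.6)/2 = 3.9 m; q_4 = 1.13 × 1.38 × 3.9 = 6.082 m³/s
w_5 = (17.4 − 9.1)/2 = 4.15 m; q_5 = 0.90 × 0.77 × 4.15 = 2.876 m³/s
Stations 1, 6 contribute zero (depth or velocity is 0).
Q = Σ qᵢ = 16.11 m³/s
= 16.11 × 1000 = 16110 L/s

16100 L/s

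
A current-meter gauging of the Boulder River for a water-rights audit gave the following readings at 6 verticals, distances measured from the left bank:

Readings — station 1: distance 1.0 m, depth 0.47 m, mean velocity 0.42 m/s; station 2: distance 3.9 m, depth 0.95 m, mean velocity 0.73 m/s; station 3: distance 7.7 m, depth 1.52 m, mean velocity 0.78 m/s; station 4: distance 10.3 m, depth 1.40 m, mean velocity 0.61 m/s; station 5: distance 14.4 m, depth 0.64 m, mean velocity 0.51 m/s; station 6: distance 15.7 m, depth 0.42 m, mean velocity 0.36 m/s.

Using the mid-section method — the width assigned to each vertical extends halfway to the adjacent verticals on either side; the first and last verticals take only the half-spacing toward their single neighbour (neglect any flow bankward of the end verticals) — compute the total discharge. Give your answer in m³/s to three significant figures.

10.2 m³/s

w_1 = (3.9 − 1.0)/2 = 1.45 m; q_1 = 0.42 × 0.47 × 1.45 = 0.2862 m³/s
w_2 = (7.7 − 1.0)/2 = 3.35 m; q_2 = 0.73 × 0.95 × 3.35 = 2.323 m³/s
w_3 = (10.3 − 3.9)/2 = 3.2 m; q_3 = 0.78 × 1.52 × 3.2 = 3.794 m³/s
w_4 = (14.4 − 7.7)/2 = 3.35 m; q_4 = 0.61 × 1.40 × 3.35 = 2.861 m³/s
w_5 = (15.7 − 10.3)/2 = 2.7 m; q_5 = 0.51 × 0.64 × 2.7 = 0.8813 m³/s
w_6 = (15.7 − 14.4)/2 = 0.65 m; q_6 = 0.36 × 0.42 × 0.65 = 0.09828 m³/s
Q = Σ qᵢ = 10.24 m³/s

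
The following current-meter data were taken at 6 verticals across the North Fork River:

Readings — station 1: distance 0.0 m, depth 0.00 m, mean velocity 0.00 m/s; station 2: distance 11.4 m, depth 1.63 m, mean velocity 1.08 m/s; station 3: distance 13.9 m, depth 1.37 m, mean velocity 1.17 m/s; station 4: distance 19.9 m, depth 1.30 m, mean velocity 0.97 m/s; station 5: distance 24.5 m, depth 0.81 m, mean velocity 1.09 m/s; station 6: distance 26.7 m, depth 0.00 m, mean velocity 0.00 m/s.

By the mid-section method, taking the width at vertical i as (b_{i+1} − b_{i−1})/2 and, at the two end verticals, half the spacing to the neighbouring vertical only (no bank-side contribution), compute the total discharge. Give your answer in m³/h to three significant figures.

w_2 = (13.9 − 0.0)/2 = 6.95 m; q_2 = 1.08 × 1.63 × 6.95 = 12.23 m³/s
w_3 = (19.9 − 11.4)/2 = 4.25 m; q_3 = 1.17 × 1.37 × 4.25 = 6.812 m³/s
w_4 = (24.5 − 13.9)/2 = 5.3 m; q_4 = 0.97 × 1.30 × 5.3 = 6.683 m³/s
w_5 = (26.7 − 19.9)/2 = 3.4 m; q_5 = 1.09 × 0.81 × 3.4 = 3.002 m³/s
Stations 1, 6 contribute zero (depth or velocity is 0).
Q = Σ qᵢ = 28.73 m³/s
= 28.73 × 3600 = 103400 m³/h

103000 m³/h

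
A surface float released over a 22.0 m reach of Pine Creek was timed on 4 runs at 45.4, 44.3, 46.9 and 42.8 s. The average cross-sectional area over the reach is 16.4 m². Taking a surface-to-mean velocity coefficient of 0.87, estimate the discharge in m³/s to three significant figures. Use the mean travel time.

t̄ = (45.4 + 44.3 + 46.9 + 42.8) / 4 = 44.85 s
v_surface = L / t̄ = 22.0 / 44.85 = 0.4905 m/s
v_mean = 0.87 × 0.4905 = 0.4268 m/s
Q = A × v_mean = 16.4 × 0.4268 = 6.999 m³/s

7.00 m³/s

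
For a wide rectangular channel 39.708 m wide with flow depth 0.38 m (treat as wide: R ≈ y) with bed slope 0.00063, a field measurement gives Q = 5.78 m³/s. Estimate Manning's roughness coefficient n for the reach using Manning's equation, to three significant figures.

A = b·y = 39.708 × 0.38 = 15.09 m²
Wide channel: R ≈ y = 0.38 m
n = (1/Q)·A·R^(2/3)·S^(1/2) = (1/5.78) × 15.09 × 0.5246 × 0.02510 = 0.03438

0.0344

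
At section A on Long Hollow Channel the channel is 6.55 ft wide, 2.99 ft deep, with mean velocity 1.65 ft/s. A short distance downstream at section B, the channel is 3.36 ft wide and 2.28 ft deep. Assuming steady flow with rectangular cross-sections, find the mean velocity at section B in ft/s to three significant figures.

Q = A₁V₁ = (6.55×2.99) × 1.65 = 32.31 ft³/s
A₂ = 3.36 × 2.28 = 7.661 ft²
V₂ = Q/A₂ = 32.31/7.661 = 4.218 ft/s

4.22 ft/s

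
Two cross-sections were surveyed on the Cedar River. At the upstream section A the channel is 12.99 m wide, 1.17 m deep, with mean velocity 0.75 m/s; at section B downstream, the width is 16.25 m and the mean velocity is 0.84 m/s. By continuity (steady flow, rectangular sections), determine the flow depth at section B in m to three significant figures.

0.835 m

Q = A₁V₁ = (12.99×1.17) × 0.75 = 11.40 m³/s
d₂ = Q/(b₂ V₂) = 11.40/(16.25×0.84) = 0.8351 m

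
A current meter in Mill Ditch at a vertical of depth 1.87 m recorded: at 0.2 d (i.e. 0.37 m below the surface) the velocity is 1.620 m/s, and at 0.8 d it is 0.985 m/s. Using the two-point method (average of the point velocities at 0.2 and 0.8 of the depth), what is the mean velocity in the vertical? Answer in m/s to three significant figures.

1.30 m/s

v̄ = (1.620 + 0.985) / 2 = 1.303 m/s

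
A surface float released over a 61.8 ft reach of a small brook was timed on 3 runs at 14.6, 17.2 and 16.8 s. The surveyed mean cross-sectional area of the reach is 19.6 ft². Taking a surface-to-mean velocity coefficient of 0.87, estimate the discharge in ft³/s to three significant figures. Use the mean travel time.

65.1 ft³/s

t̄ = (14.6 + 17.2 + 16.8) / 3 = 16.2 s
v_surface = L / t̄ = 61.8 / 16.2 = 3.815 ft/s
v_mean = 0.87 × 3.815 = 3.319 ft/s
Q = A × v_mean = 19.6 × 3.319 = 65.05 ft³/s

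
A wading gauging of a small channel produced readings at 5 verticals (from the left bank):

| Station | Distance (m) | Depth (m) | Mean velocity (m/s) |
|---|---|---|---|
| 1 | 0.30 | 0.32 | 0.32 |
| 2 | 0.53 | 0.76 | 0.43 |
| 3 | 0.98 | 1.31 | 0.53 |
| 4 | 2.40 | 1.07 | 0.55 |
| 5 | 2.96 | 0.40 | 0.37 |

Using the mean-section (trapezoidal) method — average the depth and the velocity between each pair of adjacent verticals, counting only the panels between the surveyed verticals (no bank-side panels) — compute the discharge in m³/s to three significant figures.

Panel 1-2: Δb = 0.23 m, d̄ = (0.32+0.76)/2 = 0.54, v̄ = (0.32+0.43)/2 = 0.375 → q = 0.23×0.54×0.375 = 0.04658 m³/s
Panel 2-3: Δb = 0.45 m, d̄ = (0.76+1.31)/2 = 1.035, v̄ = (0.43+0.53)/2 = 0.48 → q = 0.45×1.035×0.48 = 0.2236 m³/s
Panel 3-4: Δb = 1.42 m, d̄ = (1.31+1.07)/2 = 1.19, v̄ = (0.53+0.55)/2 = 0.54 → q = 1.42×1.19×0.54 = 0.9125 m³/s
Panel 4-5: Δb = 0.56 m, d̄ = (1.07+0.40)/2 = 0.735, v̄ = (0.55+0.37)/2 = 0.46 → q = 0.56×0.735×0.46 = 0.1893 m³/s
Q = Σ q = 1.372 m³/s

1.37 m³/s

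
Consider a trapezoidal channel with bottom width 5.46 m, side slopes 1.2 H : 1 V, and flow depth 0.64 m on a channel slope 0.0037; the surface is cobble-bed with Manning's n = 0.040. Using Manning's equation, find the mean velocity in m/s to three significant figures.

1.00 m/s

A = (b + z·y)·y = (5.46 + 1.2×0.64)×0.64 = 3.986 m²
P = b + 2y√(1+z²) = 5.46 + 2×0.64×√(1+1.2²) = 7.459 m
R = A/P = 3.986/7.459 = 0.5343 m
Q = (1/n)·A·R^(2/3)·S^(1/2) = (1/0.040) × 3.986 × 0.5343^(2/3) × 0.0037^(1/2) = 3.991 m³/s
V = Q/A = 3.991/3.986 = 1.001 m/s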